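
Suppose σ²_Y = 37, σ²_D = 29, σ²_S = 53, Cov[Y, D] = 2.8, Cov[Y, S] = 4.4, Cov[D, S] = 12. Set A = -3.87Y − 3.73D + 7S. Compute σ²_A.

σ²_A = 2770.42396

σ²_A = a²·σ²_Y + b²·σ²_D + c²·σ²_S + 2ab·Cov[Y, D] + 2ac·Cov[Y, S] + 2bc·Cov[D, S], with a = -3.87, b = -3.73, c = 7.
= 554.1453 + 403.4741 + 2597 + 80.83656 + (-238.392) + (-626.64)
= 2770.42396.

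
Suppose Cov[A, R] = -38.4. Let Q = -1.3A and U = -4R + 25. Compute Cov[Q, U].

Cov[Q, U] = -199.68

Cov[Q, U] = a·c·Cov[A, R] = (-1.3)·(-4)·(-38.4) = -199.68. Additive constants drop out.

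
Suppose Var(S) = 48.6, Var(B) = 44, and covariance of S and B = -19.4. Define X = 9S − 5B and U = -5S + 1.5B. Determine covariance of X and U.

By bilinearity, covariance of X and U = ac·Var(S) + bd·Var(B) + (ad+bc)·covariance of S and B, with a=9, b=-5, c=-5, d=1.5.
ac·Var(S) = 9·(-5)·48.6 = -2187
bd·Var(B) = (-5)·1.5·44 = -330
(ad+bc)·covariance of S and B = (38.5)·(-19.4) = -746.9
covariance of X and U = -2187 + (-330) + (-746.9) = -3263.9.

covariance of X and U = -3263.9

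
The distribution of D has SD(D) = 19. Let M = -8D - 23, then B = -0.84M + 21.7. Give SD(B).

SD(M) = |-8|·19 = 152.
SD(B) = |-0.84|·152 = 127.68.

SD(B) = 127.68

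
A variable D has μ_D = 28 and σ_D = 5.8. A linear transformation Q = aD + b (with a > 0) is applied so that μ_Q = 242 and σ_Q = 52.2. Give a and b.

σ_Q = a·σ_D (a > 0), so a = 52.2/5.8 = 9.
μ_Q = a·μ_D + b, so b = 242 − 9·28 = -10.

a = 9, b = -10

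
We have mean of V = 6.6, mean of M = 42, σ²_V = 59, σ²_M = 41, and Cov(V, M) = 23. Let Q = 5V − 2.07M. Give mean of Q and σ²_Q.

mean of Q = 5·mean of V + (-2.07)·mean of M = 5·6.6 + (-2.07)·42 = -53.94.
σ²_Q = a²·σ²_V + b²·σ²_M + 2ab·Cov(V, M) with a = 5, b = -2.07.
= 5²·59 + (-2.07)²·41 + 2·5·(-2.07)·23
= 1475 + 175.6809 + (-476.1) = 1174.5809.

mean of Q = -53.94, σ²_Q = 1174.5809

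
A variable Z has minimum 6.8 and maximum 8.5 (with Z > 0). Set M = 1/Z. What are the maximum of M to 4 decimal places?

1/Z is decreasing on this domain, so max(M) comes from min(Z) = 6.8: max(M) = 1/(6.8) ≈ 0.1471.

max(M) = 0.1471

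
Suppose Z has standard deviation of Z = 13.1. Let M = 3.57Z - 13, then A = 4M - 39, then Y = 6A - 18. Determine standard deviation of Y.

standard deviation of Y = 1122.408

standard deviation of M = |3.57|·13.1 = 46.767.
standard deviation of A = |4|·46.767 = 187.068.
standard deviation of Y = |6|·187.068 = 1122.408.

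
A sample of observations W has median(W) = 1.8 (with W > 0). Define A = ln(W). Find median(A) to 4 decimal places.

ln(W) is monotone on this domain, so median(A) = ln(1.8) ≈ 0.5878.

median(A) = 0.5878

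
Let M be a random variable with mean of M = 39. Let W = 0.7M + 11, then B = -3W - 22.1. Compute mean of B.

mean of B = -137

mean of W = 0.7·39 + 11 = 38.3.
mean of B = (-3)·38.3 + (-22.1) = -137.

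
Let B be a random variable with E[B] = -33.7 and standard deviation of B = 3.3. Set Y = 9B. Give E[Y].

E[Y] = -303.3

Y = 9B is linear with a = 9, b = 0.
E[Y] = a·E[B] + b = 9·(-33.7) = -303.3.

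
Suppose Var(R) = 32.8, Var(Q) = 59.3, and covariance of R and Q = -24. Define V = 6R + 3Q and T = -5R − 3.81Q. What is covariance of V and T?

covariance of V and T = -753.159

By bilinearity, covariance of V and T = ac·Var(R) + bd·Var(Q) + (ad+bc)·covariance of R and Q, with a=6, b=3, c=-5, d=-3.81.
ac·Var(R) = 6·(-5)·32.8 = -984
bd·Var(Q) = 3·(-3.81)·59.3 = -677.799
(ad+bc)·covariance of R and Q = (-37.86)·(-24) = 908.64
covariance of V and T = -984 + (-677.799) + 908.64 = -753.159.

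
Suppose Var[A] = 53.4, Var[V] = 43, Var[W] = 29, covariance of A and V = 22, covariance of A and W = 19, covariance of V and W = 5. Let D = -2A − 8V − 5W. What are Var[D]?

Var[D] = a²·Var[A] + b²·Var[V] + c²·Var[W] + 2ab·covariance of A and V + 2ac·covariance of A and W + 2bc·covariance of V and W, with a = -2, b = -8, c = -5.
= 213.6 + 2752 + 725 + 704 + 380 + 400
= 5174.6.

Var[D] = 5174.6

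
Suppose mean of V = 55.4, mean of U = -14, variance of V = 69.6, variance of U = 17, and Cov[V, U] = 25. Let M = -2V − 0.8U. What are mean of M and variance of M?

mean of M = -99.6, variance of M = 369.28

mean of M = (-2)·mean of V + (-0.8)·mean of U = (-2)·55.4 + (-0.8)·(-14) = -99.6.
variance of M = a²·variance of V + b²·variance of U + 2ab·Cov[V, U] with a = -2, b = -0.8.
= (-2)²·69.6 + (-0.8)²·17 + 2·(-2)·(-0.8)·25
= 278.4 + 10.88 + 80 = 369.28.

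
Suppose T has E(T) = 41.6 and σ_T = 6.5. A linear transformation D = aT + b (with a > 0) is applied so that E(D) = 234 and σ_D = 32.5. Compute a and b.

σ_D = a·σ_T (a > 0), so a = 32.5/6.5 = 5.
E(D) = a·E(T) + b, so b = 234 − 5·41.6 = 26.

a = 5, b = 26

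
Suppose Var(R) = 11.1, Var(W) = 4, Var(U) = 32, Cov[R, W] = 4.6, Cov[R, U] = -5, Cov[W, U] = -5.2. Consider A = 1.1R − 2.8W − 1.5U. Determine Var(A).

Var(A) = a²·Var(R) + b²·Var(W) + c²·Var(U) + 2ab·Cov[R, W] + 2ac·Cov[R, U] + 2bc·Cov[W, U], with a = 1.1, b = -2.8, c = -1.5.
= 13.431 + 31.36 + 72 + (-28.336) + 16.5 + (-43.68)
= 61.275.

Var(A) = 61.275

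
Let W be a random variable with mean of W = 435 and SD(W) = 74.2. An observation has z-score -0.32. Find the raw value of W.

W = 411.256

W = mean of W + z·SD(W) = 435 + (-0.32)·74.2 = 411.256.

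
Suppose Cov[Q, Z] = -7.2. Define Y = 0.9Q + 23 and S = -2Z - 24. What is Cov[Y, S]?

Cov[Y, S] = 12.96

Cov[Y, S] = a·c·Cov[Q, Z] = 0.9·(-2)·(-7.2) = 12.96. Additive constants drop out.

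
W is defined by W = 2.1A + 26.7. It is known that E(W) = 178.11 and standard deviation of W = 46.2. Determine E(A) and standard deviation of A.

E(A) = 72.1, standard deviation of A = 22

From W = 2.1A + 26.7: E(W) = a·E(A) + b, so E(A) = (E(W) − b)/a = (178.11 − 26.7)/2.1 = 72.1.
standard deviation of W = |a|·standard deviation of A, so standard deviation of A = 46.2/|2.1| = 22.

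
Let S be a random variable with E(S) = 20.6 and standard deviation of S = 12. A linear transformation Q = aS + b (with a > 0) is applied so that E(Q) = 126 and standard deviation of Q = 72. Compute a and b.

standard deviation of Q = a·standard deviation of S (a > 0), so a = 72/12 = 6.
E(Q) = a·E(S) + b, so b = 126 − 6·20.6 = 2.4.

a = 6, b = 2.4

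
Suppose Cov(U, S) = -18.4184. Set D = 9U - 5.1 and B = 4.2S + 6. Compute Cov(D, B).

Cov(D, B) = a·c·Cov(U, S) = 9·4.2·(-18.4184) = -696.21552. Additive constants drop out.

Cov(D, B) = -696.21552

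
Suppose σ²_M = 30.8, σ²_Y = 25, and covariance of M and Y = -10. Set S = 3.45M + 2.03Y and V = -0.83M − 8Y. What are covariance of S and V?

covariance of S and V = -201.3468

By bilinearity, covariance of S and V = ac·σ²_M + bd·σ²_Y + (ad+bc)·covariance of M and Y, with a=3.45, b=2.03, c=-0.83, d=-8.
ac·σ²_M = 3.45·(-0.83)·30.8 = -88.1958
bd·σ²_Y = 2.03·(-8)·25 = -406
(ad+bc)·covariance of M and Y = (-29.2849)·(-10) = 292.849
covariance of S and V = -88.1958 + (-406) + 292.849 = -201.3468.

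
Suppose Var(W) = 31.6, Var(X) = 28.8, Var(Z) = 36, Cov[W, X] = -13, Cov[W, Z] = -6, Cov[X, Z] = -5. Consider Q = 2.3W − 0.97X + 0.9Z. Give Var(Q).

Var(Q) = a²·Var(W) + b²·Var(X) + c²·Var(Z) + 2ab·Cov[W, X] + 2ac·Cov[W, Z] + 2bc·Cov[X, Z], with a = 2.3, b = -0.97, c = 0.9.
= 167.164 + 27.09792 + 29.16 + 58.006 + (-24.84) + 8.73
= 265.31792.

Var(Q) = 265.31792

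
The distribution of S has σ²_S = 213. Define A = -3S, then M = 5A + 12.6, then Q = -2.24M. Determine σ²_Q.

σ²_A = (-3)²·213 = 1917.
σ²_M = 5²·1917 = 47925.
σ²_Q = (-2.24)²·47925 = 240468.48.

σ²_Q = 240468.48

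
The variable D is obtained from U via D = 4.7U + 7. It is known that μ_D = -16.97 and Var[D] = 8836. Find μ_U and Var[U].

μ_U = -5.1, Var[U] = 400

From D = 4.7U + 7: μ_D = a·μ_U + b, so μ_U = (μ_D − b)/a = (-16.97 − 7)/4.7 = -5.1.
Var[D] = a²·Var[U], so Var[U] = 8836/4.7² = 400.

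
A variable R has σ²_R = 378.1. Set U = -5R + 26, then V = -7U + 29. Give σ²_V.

σ²_U = (-5)²·378.1 = 9452.5.
σ²_V = (-7)²·9452.5 = 463172.5.

σ²_V = 463172.5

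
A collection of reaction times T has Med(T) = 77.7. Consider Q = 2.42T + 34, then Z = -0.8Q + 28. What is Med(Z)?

Med(Z) = -149.6272

Med(Q) = 2.42·77.7 + 34 = 222.034.
Med(Z) = (-0.8)·222.034 + 28 = -149.6272.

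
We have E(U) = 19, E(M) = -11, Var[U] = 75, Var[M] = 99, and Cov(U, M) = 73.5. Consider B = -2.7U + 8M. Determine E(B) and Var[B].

E(B) = -139.3, Var[B] = 3707.55

E(B) = (-2.7)·E(U) + 8·E(M) = (-2.7)·19 + 8·(-11) = -139.3.
Var[B] = a²·Var[U] + b²·Var[M] + 2ab·Cov(U, M) with a = -2.7, b = 8.
= (-2.7)²·75 + 8²·99 + 2·(-2.7)·8·73.5
= 546.75 + 6336 + (-3175.2) = 3707.55.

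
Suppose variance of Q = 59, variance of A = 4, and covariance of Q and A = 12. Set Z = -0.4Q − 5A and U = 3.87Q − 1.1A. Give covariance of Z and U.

By bilinearity, covariance of Z and U = ac·variance of Q + bd·variance of A + (ad+bc)·covariance of Q and A, with a=-0.4, b=-5, c=3.87, d=-1.1.
ac·variance of Q = (-0.4)·3.87·59 = -91.332
bd·variance of A = (-5)·(-1.1)·4 = 22
(ad+bc)·covariance of Q and A = (-18.91)·12 = -226.92
covariance of Z and U = -91.332 + 22 + (-226.92) = -296.252.

covariance of Z and U = -296.252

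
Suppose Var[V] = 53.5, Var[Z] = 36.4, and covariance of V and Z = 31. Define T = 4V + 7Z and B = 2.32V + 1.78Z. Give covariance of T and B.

By bilinearity, covariance of T and B = ac·Var[V] + bd·Var[Z] + (ad+bc)·covariance of V and Z, with a=4, b=7, c=2.32, d=1.78.
ac·Var[V] = 4·2.32·53.5 = 496.48
bd·Var[Z] = 7·1.78·36.4 = 453.544
(ad+bc)·covariance of V and Z = (23.36)·31 = 724.16
covariance of T and B = 496.48 + 453.544 + 724.16 = 1674.184.

covariance of T and B = 1674.184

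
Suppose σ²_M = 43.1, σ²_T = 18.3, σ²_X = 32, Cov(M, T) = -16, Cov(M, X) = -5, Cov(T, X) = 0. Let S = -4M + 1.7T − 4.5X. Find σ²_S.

σ²_S = a²·σ²_M + b²·σ²_T + c²·σ²_X + 2ab·Cov(M, T) + 2ac·Cov(M, X) + 2bc·Cov(T, X), with a = -4, b = 1.7, c = -4.5.
= 689.6 + 52.887 + 648 + 217.6 + (-180) + 0
= 1428.087.

σ²_S = 1428.087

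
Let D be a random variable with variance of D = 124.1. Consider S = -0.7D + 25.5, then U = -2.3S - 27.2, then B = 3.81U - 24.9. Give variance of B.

variance of B = 4669.533386721

variance of S = (-0.7)²·124.1 = 60.809.
variance of U = (-2.3)²·60.809 = 321.67961.
variance of B = 3.81²·321.67961 = 4669.533386721.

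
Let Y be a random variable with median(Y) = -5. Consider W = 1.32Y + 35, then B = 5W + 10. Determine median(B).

median(W) = 1.32·(-5) + 35 = 28.4.
median(B) = 5·28.4 + 10 = 152.

median(B) = 152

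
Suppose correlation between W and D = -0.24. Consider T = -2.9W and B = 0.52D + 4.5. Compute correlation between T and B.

correlation between T and B = 0.24

Linear rescalings preserve |correlation|; the slopes -2.9 and 0.52 have opposite signs, so the correlation flips sign: correlation between T and B = −correlation between W and D = 0.24.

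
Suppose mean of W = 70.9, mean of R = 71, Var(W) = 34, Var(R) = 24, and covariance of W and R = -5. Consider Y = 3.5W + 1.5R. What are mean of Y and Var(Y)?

mean of Y = 3.5·mean of W + 1.5·mean of R = 3.5·70.9 + 1.5·71 = 354.65.
Var(Y) = a²·Var(W) + b²·Var(R) + 2ab·covariance of W and R with a = 3.5, b = 1.5.
= 3.5²·34 + 1.5²·24 + 2·3.5·1.5·(-5)
= 416.5 + 54 + (-52.5) = 418.

mean of Y = 354.65, Var(Y) = 418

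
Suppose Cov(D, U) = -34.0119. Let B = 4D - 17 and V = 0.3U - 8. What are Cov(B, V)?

Cov(B, V) = -40.81428

Cov(B, V) = a·c·Cov(D, U) = 4·0.3·(-34.0119) = -40.81428. Additive constants drop out.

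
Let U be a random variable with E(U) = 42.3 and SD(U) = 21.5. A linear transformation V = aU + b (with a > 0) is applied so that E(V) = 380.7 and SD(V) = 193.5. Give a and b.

a = 9, b = 0

SD(V) = a·SD(U) (a > 0), so a = 193.5/21.5 = 9.
E(V) = a·E(U) + b, so b = 380.7 − 9·42.3 = 0.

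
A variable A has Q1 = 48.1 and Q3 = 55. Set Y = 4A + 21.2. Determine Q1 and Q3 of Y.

a = 4 > 0: Q1(Y) = a·Q1(A)+b = 213.6, Q3(Y) = a·Q3(A)+b = 241.2.

Q1(Y) = 213.6, Q3(Y) = 241.2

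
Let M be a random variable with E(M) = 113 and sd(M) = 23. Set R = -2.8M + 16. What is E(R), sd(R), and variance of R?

R = -2.8M + 16 is linear with a = -2.8, b = 16.
E(R) = a·E(M) + b = (-2.8)·113 + 16 = -300.4.
sd(R) = |a|·sd(M) = |-2.8|·23 = 64.4.
variance of M = 23² = 529.
variance of R = a²·variance of M = (-2.8)²·529 = 4147.36 (the additive constant 16 does not affect variance).

E(R) = -300.4, sd(R) = 64.4, variance of R = 4147.36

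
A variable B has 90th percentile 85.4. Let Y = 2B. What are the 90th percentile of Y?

Since a = 2 > 0 the transformation is increasing, so the 90th percentile of Y = a·(P_{90} of B) + b = 2·85.4 = 170.8.

90th percentile of Y = 170.8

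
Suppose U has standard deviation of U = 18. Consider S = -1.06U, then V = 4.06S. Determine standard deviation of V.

standard deviation of S = |-1.06|·18 = 19.08.
standard deviation of V = |4.06|·19.08 = 77.4648.

standard deviation of V = 77.4648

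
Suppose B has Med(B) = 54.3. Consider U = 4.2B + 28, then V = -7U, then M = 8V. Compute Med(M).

Med(U) = 4.2·54.3 + 28 = 256.06.
Med(V) = (-7)·256.06 = -1792.42.
Med(M) = 8·(-1792.42) = -14339.36.

Med(M) = -14339.36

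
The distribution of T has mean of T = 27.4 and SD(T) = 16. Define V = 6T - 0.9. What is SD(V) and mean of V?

SD(V) = 96, mean of V = 163.5

V = 6T - 0.9 is linear with a = 6, b = -0.9.
SD(V) = |a|·SD(T) = |6|·16 = 96.
mean of V = a·mean of T + b = 6·27.4 + (-0.9) = 163.5.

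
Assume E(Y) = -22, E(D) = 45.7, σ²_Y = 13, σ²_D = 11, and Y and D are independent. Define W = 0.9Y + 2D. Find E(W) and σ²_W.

E(W) = 71.6, σ²_W = 54.53

E(W) = 0.9·E(Y) + 2·E(D) = 0.9·(-22) + 2·45.7 = 71.6.
σ²_W = a²·σ²_Y + b²·σ²_D + 2ab·Cov[Y, D] with a = 0.9, b = 2.
Independence gives Cov[Y, D] = 0.
= 0.9²·13 + 2²·11 + 2·0.9·2·0
= 10.53 + 44 + 0 = 54.53.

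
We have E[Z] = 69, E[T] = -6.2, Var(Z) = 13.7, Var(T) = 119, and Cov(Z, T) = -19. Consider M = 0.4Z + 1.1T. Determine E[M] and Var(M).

E[M] = 20.78, Var(M) = 129.462

E[M] = 0.4·E[Z] + 1.1·E[T] = 0.4·69 + 1.1·(-6.2) = 20.78.
Var(M) = a²·Var(Z) + b²·Var(T) + 2ab·Cov(Z, T) with a = 0.4, b = 1.1.
= 0.4²·13.7 + 1.1²·119 + 2·0.4·1.1·(-19)
= 2.192 + 143.99 + (-16.72) = 129.462.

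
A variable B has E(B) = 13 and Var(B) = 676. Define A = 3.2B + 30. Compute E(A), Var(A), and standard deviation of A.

A = 3.2B + 30 is linear with a = 3.2, b = 30.
E(A) = a·E(B) + b = 3.2·13 + 30 = 71.6.
Var(A) = a²·Var(B) = 3.2²·676 = 6922.24 (the additive constant 30 does not affect variance).
standard deviation of B = √676 = 26.
standard deviation of A = |a|·standard deviation of B = |3.2|·26 = 83.2.

E(A) = 71.6, Var(A) = 6922.24, standard deviation of A = 83.2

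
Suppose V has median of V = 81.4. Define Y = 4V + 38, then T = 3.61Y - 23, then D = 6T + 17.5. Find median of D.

median of D = 7755.076

median of Y = 4·81.4 + 38 = 363.6.
median of T = 3.61·363.6 + (-23) = 1289.596.
median of D = 6·1289.596 + 17.5 = 7755.076.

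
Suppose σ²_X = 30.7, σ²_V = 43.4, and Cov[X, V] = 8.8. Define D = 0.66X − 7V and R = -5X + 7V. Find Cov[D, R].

By bilinearity, Cov[D, R] = ac·σ²_X + bd·σ²_V + (ad+bc)·Cov[X, V], with a=0.66, b=-7, c=-5, d=7.
ac·σ²_X = 0.66·(-5)·30.7 = -101.31
bd·σ²_V = (-7)·7·43.4 = -2126.6
(ad+bc)·Cov[X, V] = (39.62)·8.8 = 348.656
Cov[D, R] = -101.31 + (-2126.6) + 348.656 = -1879.254.

Cov[D, R] = -1879.254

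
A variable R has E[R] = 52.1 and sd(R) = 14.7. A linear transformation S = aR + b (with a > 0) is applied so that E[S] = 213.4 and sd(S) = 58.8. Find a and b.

sd(S) = a·sd(R) (a > 0), so a = 58.8/14.7 = 4.
E[S] = a·E[R] + b, so b = 213.4 − 4·52.1 = 5.

a = 4, b = 5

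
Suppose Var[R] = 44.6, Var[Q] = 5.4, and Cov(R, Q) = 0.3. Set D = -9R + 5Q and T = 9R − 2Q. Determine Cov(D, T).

Cov(D, T) = -3647.7

By bilinearity, Cov(D, T) = ac·Var[R] + bd·Var[Q] + (ad+bc)·Cov(R, Q), with a=-9, b=5, c=9, d=-2.
ac·Var[R] = (-9)·9·44.6 = -3612.6
bd·Var[Q] = 5·(-2)·5.4 = -54
(ad+bc)·Cov(R, Q) = (63)·0.3 = 18.9
Cov(D, T) = -3612.6 + (-54) + 18.9 = -3647.7.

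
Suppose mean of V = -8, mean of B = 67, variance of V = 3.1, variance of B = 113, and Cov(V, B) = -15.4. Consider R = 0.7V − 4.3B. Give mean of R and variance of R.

mean of R = -293.7, variance of R = 2183.597

mean of R = 0.7·mean of V + (-4.3)·mean of B = 0.7·(-8) + (-4.3)·67 = -293.7.
variance of R = a²·variance of V + b²·variance of B + 2ab·Cov(V, B) with a = 0.7, b = -4.3.
= 0.7²·3.1 + (-4.3)²·113 + 2·0.7·(-4.3)·(-15.4)
= 1.519 + 2089.37 + 92.708 = 2183.597.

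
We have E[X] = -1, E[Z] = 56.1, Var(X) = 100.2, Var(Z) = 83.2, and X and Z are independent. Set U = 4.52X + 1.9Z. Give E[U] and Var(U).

E[U] = 102.07, Var(U) = 2347.47808

E[U] = 4.52·E[X] + 1.9·E[Z] = 4.52·(-1) + 1.9·56.1 = 102.07.
Var(U) = a²·Var(X) + b²·Var(Z) + 2ab·Cov[X, Z] with a = 4.52, b = 1.9.
Independence gives Cov[X, Z] = 0.
= 4.52²·100.2 + 1.9²·83.2 + 2·4.52·1.9·0
= 2047.12608 + 300.352 + 0 = 2347.47808.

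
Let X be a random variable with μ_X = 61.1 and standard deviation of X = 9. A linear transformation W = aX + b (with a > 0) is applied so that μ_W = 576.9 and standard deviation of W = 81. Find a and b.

a = 9, b = 27

standard deviation of W = a·standard deviation of X (a > 0), so a = 81/9 = 9.
μ_W = a·μ_X + b, so b = 576.9 − 9·61.1 = 27.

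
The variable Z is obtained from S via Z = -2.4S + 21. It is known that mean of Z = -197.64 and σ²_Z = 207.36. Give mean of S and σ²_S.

From Z = -2.4S + 21: mean of Z = a·mean of S + b, so mean of S = (mean of Z − b)/a = (-197.64 − 21)/(-2.4) = 91.1.
σ²_Z = a²·σ²_S, so σ²_S = 207.36/(-2.4)² = 36.

mean of S = 91.1, σ²_S = 36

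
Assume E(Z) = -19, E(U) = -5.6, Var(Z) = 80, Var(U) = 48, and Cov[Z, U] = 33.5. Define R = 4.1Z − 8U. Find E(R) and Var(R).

E(R) = 4.1·E(Z) + (-8)·E(U) = 4.1·(-19) + (-8)·(-5.6) = -33.1.
Var(R) = a²·Var(Z) + b²·Var(U) + 2ab·Cov[Z, U] with a = 4.1, b = -8.
= 4.1²·80 + (-8)²·48 + 2·4.1·(-8)·33.5
= 1344.8 + 3072 + (-2197.6) = 2219.2.

E(R) = -33.1, Var(R) = 2219.2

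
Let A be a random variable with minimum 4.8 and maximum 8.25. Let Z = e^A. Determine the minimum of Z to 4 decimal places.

min(Z) = 121.5104

e^A is increasing on this domain, so min(Z) comes from min(A) = 4.8: min(Z) = exp(4.8) ≈ 121.5104.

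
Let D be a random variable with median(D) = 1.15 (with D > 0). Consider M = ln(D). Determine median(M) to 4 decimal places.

ln(D) is monotone on this domain, so median(M) = ln(1.15) ≈ 0.1398.

median(M) = 0.1398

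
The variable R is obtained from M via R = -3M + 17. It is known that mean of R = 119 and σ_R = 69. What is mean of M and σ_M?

From R = -3M + 17: mean of R = a·mean of M + b, so mean of M = (mean of R − b)/a = (119 − 17)/(-3) = -34.
σ_R = |a|·σ_M, so σ_M = 69/|-3| = 23.

mean of M = -34, σ_M = 23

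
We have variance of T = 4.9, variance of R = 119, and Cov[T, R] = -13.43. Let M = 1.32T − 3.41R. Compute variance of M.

variance of M = 1513.183892

variance of M = a²·variance of T + b²·variance of R + 2ab·Cov[T, R] with a = 1.32, b = -3.41.
= 1.32²·4.9 + (-3.41)²·119 + 2·1.32·(-3.41)·(-13.43)
= 8.53776 + 1383.7439 + 120.902232 = 1513.183892.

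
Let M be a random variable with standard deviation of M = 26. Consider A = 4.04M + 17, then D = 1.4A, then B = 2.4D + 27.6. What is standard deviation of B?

standard deviation of A = |4.04|·26 = 105.04.
standard deviation of D = |1.4|·105.04 = 147.056.
standard deviation of B = |2.4|·147.056 = 352.9344.

standard deviation of B = 352.9344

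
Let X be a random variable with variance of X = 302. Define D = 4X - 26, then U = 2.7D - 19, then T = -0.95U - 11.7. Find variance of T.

variance of T = 31790.8152

variance of D = 4²·302 = 4832.
variance of U = 2.7²·4832 = 35225.28.
variance of T = (-0.95)²·35225.28 = 31790.8152.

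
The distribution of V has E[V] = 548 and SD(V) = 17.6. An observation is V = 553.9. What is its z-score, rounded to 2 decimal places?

z = 0.34

z = (V − E[V]) / SD(V) = (553.9 − 548) / 17.6 ≈ 0.34.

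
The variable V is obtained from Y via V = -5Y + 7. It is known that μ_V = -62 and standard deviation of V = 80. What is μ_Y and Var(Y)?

From V = -5Y + 7: μ_V = a·μ_Y + b, so μ_Y = (μ_V − b)/a = (-62 − 7)/(-5) = 13.8.
Var(V) = 80² = 6400.
Var(V) = a²·Var(Y), so Var(Y) = 6400/(-5)² = 256.

μ_Y = 13.8, Var(Y) = 256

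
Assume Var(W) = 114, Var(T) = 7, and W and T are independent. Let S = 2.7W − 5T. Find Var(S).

Var(S) = 1006.06

Var(S) = a²·Var(W) + b²·Var(T) + 2ab·Cov(W, T) with a = 2.7, b = -5.
Independence gives Cov(W, T) = 0.
= 2.7²·114 + (-5)²·7 + 2·2.7·(-5)·0
= 831.06 + 175 + 0 = 1006.06.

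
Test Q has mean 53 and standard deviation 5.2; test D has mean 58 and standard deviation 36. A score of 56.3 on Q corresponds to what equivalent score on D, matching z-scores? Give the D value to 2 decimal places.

D = 80.85

z = (56.3 − 53)/5.2 ≈ 0.6346.
D = 58 + z·36 = 58 + (56.3 − 53)·36/5.2 ≈ 80.85.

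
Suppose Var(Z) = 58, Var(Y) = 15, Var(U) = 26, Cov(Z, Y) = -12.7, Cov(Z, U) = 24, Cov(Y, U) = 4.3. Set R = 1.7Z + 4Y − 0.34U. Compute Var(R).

Var(R) = 198.4656

Var(R) = a²·Var(Z) + b²·Var(Y) + c²·Var(U) + 2ab·Cov(Z, Y) + 2ac·Cov(Z, U) + 2bc·Cov(Y, U), with a = 1.7, b = 4, c = -0.34.
= 167.62 + 240 + 3.0056 + (-172.72) + (-27.744) + (-11.696)
= 198.4656.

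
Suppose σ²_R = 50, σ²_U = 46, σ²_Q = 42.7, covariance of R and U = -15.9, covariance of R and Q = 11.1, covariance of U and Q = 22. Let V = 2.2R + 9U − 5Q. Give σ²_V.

σ²_V = 2181.66

σ²_V = a²·σ²_R + b²·σ²_U + c²·σ²_Q + 2ab·covariance of R and U + 2ac·covariance of R and Q + 2bc·covariance of U and Q, with a = 2.2, b = 9, c = -5.
= 242 + 3726 + 1067.5 + (-629.64) + (-244.2) + (-1980)
= 2181.66.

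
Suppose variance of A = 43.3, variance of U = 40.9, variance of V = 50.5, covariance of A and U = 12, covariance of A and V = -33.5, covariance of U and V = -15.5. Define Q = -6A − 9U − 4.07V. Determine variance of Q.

variance of Q = a²·variance of A + b²·variance of U + c²·variance of V + 2ab·covariance of A and U + 2ac·covariance of A and V + 2bc·covariance of U and V, with a = -6, b = -9, c = -4.07.
= 1558.8 + 3312.9 + 836.52745 + 1296 + (-1636.14) + (-1135.53)
= 4232.55745.

variance of Q = 4232.55745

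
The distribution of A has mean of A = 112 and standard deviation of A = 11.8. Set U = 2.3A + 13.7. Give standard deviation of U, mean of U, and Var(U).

standard deviation of U = 27.14, mean of U = 271.3, Var(U) = 736.5796

U = 2.3A + 13.7 is linear with a = 2.3, b = 13.7.
standard deviation of U = |a|·standard deviation of A = |2.3|·11.8 = 27.14.
mean of U = a·mean of A + b = 2.3·112 + 13.7 = 271.3.
Var(A) = 11.8² = 139.24.
Var(U) = a²·Var(A) = 2.3²·139.24 = 736.5796 (the additive constant 13.7 does not affect variance).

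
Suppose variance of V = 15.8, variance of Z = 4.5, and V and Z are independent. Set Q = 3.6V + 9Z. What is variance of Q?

variance of Q = 569.268

variance of Q = a²·variance of V + b²·variance of Z + 2ab·Cov(V, Z) with a = 3.6, b = 9.
Independence gives Cov(V, Z) = 0.
= 3.6²·15.8 + 9²·4.5 + 2·3.6·9·0
= 204.768 + 364.5 + 0 = 569.268.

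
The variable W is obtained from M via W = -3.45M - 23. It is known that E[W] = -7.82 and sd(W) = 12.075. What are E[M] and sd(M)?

From W = -3.45M - 23: E[W] = a·E[M] + b, so E[M] = (E[W] − b)/a = (-7.82 − (-23))/(-3.45) = -4.4.
sd(W) = |a|·sd(M), so sd(M) = 12.075/|-3.45| = 3.5.

E[M] = -4.4, sd(M) = 3.5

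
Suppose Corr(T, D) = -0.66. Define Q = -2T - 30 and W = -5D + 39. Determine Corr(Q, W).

Linear rescalings preserve correlation up to sign; here the slopes -2 and -5 have the same sign, so Corr(Q, W) = Corr(T, D) = -0.66.

Corr(Q, W) = -0.66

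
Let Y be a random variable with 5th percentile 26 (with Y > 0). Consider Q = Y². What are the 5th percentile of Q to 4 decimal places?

Y² is increasing, so P_{5}(Q) = g(P_{5}(Y)) = 676.

5th percentile of Q = 676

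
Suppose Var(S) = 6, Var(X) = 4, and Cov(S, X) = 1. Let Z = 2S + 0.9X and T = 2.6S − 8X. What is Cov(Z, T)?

Cov(Z, T) = -11.26

By bilinearity, Cov(Z, T) = ac·Var(S) + bd·Var(X) + (ad+bc)·Cov(S, X), with a=2, b=0.9, c=2.6, d=-8.
ac·Var(S) = 2·2.6·6 = 31.2
bd·Var(X) = 0.9·(-8)·4 = -28.8
(ad+bc)·Cov(S, X) = (-13.66)·1 = -13.66
Cov(Z, T) = 31.2 + (-28.8) + (-13.66) = -11.26.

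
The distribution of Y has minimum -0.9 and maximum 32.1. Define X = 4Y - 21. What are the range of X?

Range of Y = 32.1 − (-0.9) = 33.
Range(X) = |a|·Range(Y) = |4|·33 = 132.

Range(X) = 132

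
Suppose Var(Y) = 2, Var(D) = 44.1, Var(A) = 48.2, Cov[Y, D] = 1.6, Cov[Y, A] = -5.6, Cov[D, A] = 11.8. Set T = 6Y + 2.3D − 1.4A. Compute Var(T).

Var(T) = 462.009

Var(T) = a²·Var(Y) + b²·Var(D) + c²·Var(A) + 2ab·Cov[Y, D] + 2ac·Cov[Y, A] + 2bc·Cov[D, A], with a = 6, b = 2.3, c = -1.4.
= 72 + 233.289 + 94.472 + 44.16 + 94.08 + (-75.992)
= 462.009.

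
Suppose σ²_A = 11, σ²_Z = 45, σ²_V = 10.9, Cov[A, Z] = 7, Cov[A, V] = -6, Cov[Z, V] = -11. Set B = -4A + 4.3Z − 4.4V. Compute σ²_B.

σ²_B = a²·σ²_A + b²·σ²_Z + c²·σ²_V + 2ab·Cov[A, Z] + 2ac·Cov[A, V] + 2bc·Cov[Z, V], with a = -4, b = 4.3, c = -4.4.
= 176 + 832.05 + 211.024 + (-240.8) + (-211.2) + 416.24
= 1183.314.

σ²_B = 1183.314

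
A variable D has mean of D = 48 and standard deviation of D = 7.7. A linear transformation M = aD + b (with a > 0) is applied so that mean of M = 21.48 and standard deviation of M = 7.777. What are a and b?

a = 1.01, b = -27

standard deviation of M = a·standard deviation of D (a > 0), so a = 7.777/7.7 = 1.01.
mean of M = a·mean of D + b, so b = 21.48 − 1.01·48 = -27.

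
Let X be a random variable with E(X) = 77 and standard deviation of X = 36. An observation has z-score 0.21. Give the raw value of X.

X = 84.56

X = E(X) + z·standard deviation of X = 77 + 0.21·36 = 84.56.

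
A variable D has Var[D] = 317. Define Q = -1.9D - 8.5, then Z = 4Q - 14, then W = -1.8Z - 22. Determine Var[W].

Var[W] = 59324.1408

Var[Q] = (-1.9)²·317 = 1144.37.
Var[Z] = 4²·1144.37 = 18309.92.
Var[W] = (-1.8)²·18309.92 = 59324.1408.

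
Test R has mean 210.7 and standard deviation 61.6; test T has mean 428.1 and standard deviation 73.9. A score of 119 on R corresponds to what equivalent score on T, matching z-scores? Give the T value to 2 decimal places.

z = (119 − 210.7)/61.6 ≈ -1.4886.
T = 428.1 + z·73.9 = 428.1 + (119 − 210.7)·73.9/61.6 ≈ 318.09.

T = 318.09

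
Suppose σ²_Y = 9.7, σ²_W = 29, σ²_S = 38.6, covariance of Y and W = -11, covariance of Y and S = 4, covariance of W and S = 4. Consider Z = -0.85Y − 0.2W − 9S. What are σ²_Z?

σ²_Z = 3206.62825

σ²_Z = a²·σ²_Y + b²·σ²_W + c²·σ²_S + 2ab·covariance of Y and W + 2ac·covariance of Y and S + 2bc·covariance of W and S, with a = -0.85, b = -0.2, c = -9.
= 7.00825 + 1.16 + 3126.6 + (-3.74) + 61.2 + 14.4
= 3206.62825.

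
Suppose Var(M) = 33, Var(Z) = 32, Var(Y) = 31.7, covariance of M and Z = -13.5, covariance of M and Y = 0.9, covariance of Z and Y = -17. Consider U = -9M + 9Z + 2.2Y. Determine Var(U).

Var(U) = 6896.588

Var(U) = a²·Var(M) + b²·Var(Z) + c²·Var(Y) + 2ab·covariance of M and Z + 2ac·covariance of M and Y + 2bc·covariance of Z and Y, with a = -9, b = 9, c = 2.2.
= 2673 + 2592 + 153.428 + 2187 + (-35.64) + (-673.2)
= 6896.588.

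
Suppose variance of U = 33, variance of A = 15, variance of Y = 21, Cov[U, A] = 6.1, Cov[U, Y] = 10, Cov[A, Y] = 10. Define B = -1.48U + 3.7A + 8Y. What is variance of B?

variance of B = 1910.026

variance of B = a²·variance of U + b²·variance of A + c²·variance of Y + 2ab·Cov[U, A] + 2ac·Cov[U, Y] + 2bc·Cov[A, Y], with a = -1.48, b = 3.7, c = 8.
= 72.2832 + 205.35 + 1344 + (-66.8072) + (-236.8) + 592
= 1910.026.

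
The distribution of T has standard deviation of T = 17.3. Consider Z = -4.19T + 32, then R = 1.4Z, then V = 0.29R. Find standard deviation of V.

standard deviation of Z = |-4.19|·17.3 = 72.487.
standard deviation of R = |1.4|·72.487 = 101.4818.
standard deviation of V = |0.29|·101.4818 = 29.429722.

standard deviation of V = 29.429722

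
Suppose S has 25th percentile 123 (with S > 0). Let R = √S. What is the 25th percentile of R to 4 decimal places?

25th percentile of R = 11.0905

√S is increasing, so P_{25}(R) = g(P_{25}(S)) ≈ 11.0905.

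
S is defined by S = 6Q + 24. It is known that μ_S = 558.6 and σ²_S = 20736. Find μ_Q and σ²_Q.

From S = 6Q + 24: μ_S = a·μ_Q + b, so μ_Q = (μ_S − b)/a = (558.6 − 24)/6 = 89.1.
σ²_S = a²·σ²_Q, so σ²_Q = 20736/6² = 576.

μ_Q = 89.1, σ²_Q = 576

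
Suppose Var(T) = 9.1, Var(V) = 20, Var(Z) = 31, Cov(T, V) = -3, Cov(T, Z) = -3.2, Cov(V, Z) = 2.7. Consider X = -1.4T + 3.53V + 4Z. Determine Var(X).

Var(X) = a²·Var(T) + b²·Var(V) + c²·Var(Z) + 2ab·Cov(T, V) + 2ac·Cov(T, Z) + 2bc·Cov(V, Z), with a = -1.4, b = 3.53, c = 4.
= 17.836 + 249.218 + 496 + 29.652 + 35.84 + 76.248
= 904.794.

Var(X) = 904.794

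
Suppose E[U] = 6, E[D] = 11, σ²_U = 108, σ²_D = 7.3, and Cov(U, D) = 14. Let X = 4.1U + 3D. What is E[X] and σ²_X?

E[X] = 57.6, σ²_X = 2225.58

E[X] = 4.1·E[U] + 3·E[D] = 4.1·6 + 3·11 = 57.6.
σ²_X = a²·σ²_U + b²·σ²_D + 2ab·Cov(U, D) with a = 4.1, b = 3.
= 4.1²·108 + 3²·7.3 + 2·4.1·3·14
= 1815.48 + 65.7 + 344.4 = 2225.58.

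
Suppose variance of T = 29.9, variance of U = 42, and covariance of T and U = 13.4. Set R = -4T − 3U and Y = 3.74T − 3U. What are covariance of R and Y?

By bilinearity, covariance of R and Y = ac·variance of T + bd·variance of U + (ad+bc)·covariance of T and U, with a=-4, b=-3, c=3.74, d=-3.
ac·variance of T = (-4)·3.74·29.9 = -447.304
bd·variance of U = (-3)·(-3)·42 = 378
(ad+bc)·covariance of T and U = (0.78)·13.4 = 10.452
covariance of R and Y = -447.304 + 378 + 10.452 = -58.852.

covariance of R and Y = -58.852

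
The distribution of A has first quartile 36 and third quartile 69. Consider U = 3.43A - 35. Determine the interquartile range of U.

IQR(U) = 113.19

IQR of A = Q3 − Q1 = 69 − 36 = 33.
Under U = aA + b, IQR(U) = |a|·IQR(A) = |3.43|·33 = 113.19 (shifts cancel; spread scales by |a|).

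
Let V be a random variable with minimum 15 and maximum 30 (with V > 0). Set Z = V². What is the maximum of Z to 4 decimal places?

max(Z) = 900

V² is increasing on this domain, so max(Z) comes from max(V) = 30: max(Z) = square(30) = 900.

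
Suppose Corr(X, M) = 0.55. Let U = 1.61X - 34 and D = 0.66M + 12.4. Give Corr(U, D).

Corr(U, D) = 0.55

Linear rescalings preserve correlation up to sign; here the slopes 1.61 and 0.66 have the same sign, so Corr(U, D) = Corr(X, M) = 0.55.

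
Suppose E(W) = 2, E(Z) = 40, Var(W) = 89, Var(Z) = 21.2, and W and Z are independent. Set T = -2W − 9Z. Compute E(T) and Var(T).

E(T) = (-2)·E(W) + (-9)·E(Z) = (-2)·2 + (-9)·40 = -364.
Var(T) = a²·Var(W) + b²·Var(Z) + 2ab·Cov[W, Z] with a = -2, b = -9.
Independence gives Cov[W, Z] = 0.
= (-2)²·89 + (-9)²·21.2 + 2·(-2)·(-9)·0
= 356 + 1717.2 + 0 = 2073.2.

E(T) = -364, Var(T) = 2073.2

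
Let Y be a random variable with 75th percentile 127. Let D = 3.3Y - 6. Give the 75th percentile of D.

75th percentile of D = 413.1

Since a = 3.3 > 0 the transformation is increasing, so the 75th percentile of D = a·(P_{75} of Y) + b = 3.3·127 + (-6) = 413.1.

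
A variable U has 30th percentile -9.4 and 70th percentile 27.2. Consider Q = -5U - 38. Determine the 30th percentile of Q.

30th percentile of Q = -174

Since a = -5 < 0 the transformation is decreasing, reversing order: the 30th percentile of Q corresponds to the 70th percentile of U.
So P_{30}(Q) = a·P_{70}(U) + b = (-5)·27.2 + (-38) = -174.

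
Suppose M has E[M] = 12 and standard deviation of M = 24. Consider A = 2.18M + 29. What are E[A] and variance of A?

A = 2.18M + 29 is linear with a = 2.18, b = 29.
E[A] = a·E[M] + b = 2.18·12 + 29 = 55.16.
variance of M = 24² = 576.
variance of A = a²·variance of M = 2.18²·576 = 2737.3824 (the additive constant 29 does not affect variance).

E[A] = 55.16, variance of A = 2737.3824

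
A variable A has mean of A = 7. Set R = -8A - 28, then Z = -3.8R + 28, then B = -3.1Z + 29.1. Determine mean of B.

mean of R = (-8)·7 + (-28) = -84.
mean of Z = (-3.8)·(-84) + 28 = 347.2.
mean of B = (-3.1)·347.2 + 29.1 = -1047.22.

mean of B = -1047.22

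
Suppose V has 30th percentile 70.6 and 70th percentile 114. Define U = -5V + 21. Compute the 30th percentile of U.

Since a = -5 < 0 the transformation is decreasing, reversing order: the 30th percentile of U corresponds to the 70th percentile of V.
So P_{30}(U) = a·P_{70}(V) + b = (-5)·114 + 21 = -549.

30th percentile of U = -549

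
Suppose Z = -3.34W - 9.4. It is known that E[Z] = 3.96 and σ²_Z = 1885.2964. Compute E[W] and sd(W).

E[W] = -4, sd(W) = 13

From Z = -3.34W - 9.4: E[Z] = a·E[W] + b, so E[W] = (E[Z] − b)/a = (3.96 − (-9.4))/(-3.34) = -4.
sd(Z) = √1885.2964 = 43.42.
sd(Z) = |a|·sd(W), so sd(W) = 43.42/|-3.34| = 13.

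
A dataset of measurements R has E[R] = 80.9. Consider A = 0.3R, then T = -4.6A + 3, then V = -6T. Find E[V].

E[A] = 0.3·80.9 = 24.27.
E[T] = (-4.6)·24.27 + 3 = -108.642.
E[V] = (-6)·(-108.642) = 651.852.

E[V] = 651.852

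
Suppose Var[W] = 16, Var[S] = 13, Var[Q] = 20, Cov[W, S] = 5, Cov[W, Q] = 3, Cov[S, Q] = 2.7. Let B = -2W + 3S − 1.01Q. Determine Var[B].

Var[B] = a²·Var[W] + b²·Var[S] + c²·Var[Q] + 2ab·Cov[W, S] + 2ac·Cov[W, Q] + 2bc·Cov[S, Q], with a = -2, b = 3, c = -1.01.
= 64 + 117 + 20.402 + (-60) + 12.12 + (-16.362)
= 137.16.

Var[B] = 137.16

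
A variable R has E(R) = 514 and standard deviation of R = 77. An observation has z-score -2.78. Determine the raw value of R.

R = 299.94

R = E(R) + z·standard deviation of R = 514 + (-2.78)·77 = 299.94.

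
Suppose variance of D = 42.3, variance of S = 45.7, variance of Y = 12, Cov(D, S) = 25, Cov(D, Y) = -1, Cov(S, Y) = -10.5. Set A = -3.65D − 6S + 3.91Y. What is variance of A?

variance of A = 4008.40195

variance of A = a²·variance of D + b²·variance of S + c²·variance of Y + 2ab·Cov(D, S) + 2ac·Cov(D, Y) + 2bc·Cov(S, Y), with a = -3.65, b = -6, c = 3.91.
= 563.54175 + 1645.2 + 183.4572 + 1095 + 28.543 + 492.66
= 4008.40195.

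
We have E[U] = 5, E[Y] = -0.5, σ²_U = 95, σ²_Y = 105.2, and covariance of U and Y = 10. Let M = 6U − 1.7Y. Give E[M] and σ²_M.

E[M] = 6·E[U] + (-1.7)·E[Y] = 6·5 + (-1.7)·(-0.5) = 30.85.
σ²_M = a²·σ²_U + b²·σ²_Y + 2ab·covariance of U and Y with a = 6, b = -1.7.
= 6²·95 + (-1.7)²·105.2 + 2·6·(-1.7)·10
= 3420 + 304.028 + (-204) = 3520.028.

E[M] = 30.85, σ²_M = 3520.028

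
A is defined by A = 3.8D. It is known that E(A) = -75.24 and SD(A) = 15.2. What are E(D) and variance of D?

E(D) = -19.8, variance of D = 16

From A = 3.8D: E(A) = a·E(D) + b, so E(D) = (E(A) − b)/a = (-75.24 − 0)/3.8 = -19.8.
variance of A = 15.2² = 231.04.
variance of A = a²·variance of D, so variance of D = 231.04/3.8² = 16.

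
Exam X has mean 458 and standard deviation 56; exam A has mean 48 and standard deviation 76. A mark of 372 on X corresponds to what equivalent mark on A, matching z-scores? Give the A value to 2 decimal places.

z = (372 − 458)/56 ≈ -1.5357.
A = 48 + z·76 = 48 + (372 − 458)·76/56 ≈ -68.71.

A = -68.71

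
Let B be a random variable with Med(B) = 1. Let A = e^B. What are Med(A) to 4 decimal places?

Med(A) = 2.7183

e^B is monotone on this domain, so Med(A) = exp(1) ≈ 2.7183.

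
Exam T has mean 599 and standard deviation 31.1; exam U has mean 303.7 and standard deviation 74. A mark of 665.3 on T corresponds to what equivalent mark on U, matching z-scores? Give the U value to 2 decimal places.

z = (665.3 − 599)/31.1 ≈ 2.1318.
U = 303.7 + z·74 = 303.7 + (665.3 − 599)·74/31.1 ≈ 461.46.

U = 461.46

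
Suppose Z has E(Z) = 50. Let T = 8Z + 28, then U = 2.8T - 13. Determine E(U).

E(U) = 1185.4

E(T) = 8·50 + 28 = 428.
E(U) = 2.8·428 + (-13) = 1185.4.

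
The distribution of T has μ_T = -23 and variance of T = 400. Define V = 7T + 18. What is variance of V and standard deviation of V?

variance of V = 19600, standard deviation of V = 140

V = 7T + 18 is linear with a = 7, b = 18.
variance of V = a²·variance of T = 7²·400 = 19600 (the additive constant 18 does not affect variance).
standard deviation of T = √400 = 20.
standard deviation of V = |a|·standard deviation of T = |7|·20 = 140.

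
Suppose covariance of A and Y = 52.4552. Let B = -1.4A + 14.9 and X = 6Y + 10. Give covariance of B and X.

covariance of B and X = -440.62368

covariance of B and X = a·c·covariance of A and Y = (-1.4)·6·52.4552 = -440.62368. Additive constants drop out.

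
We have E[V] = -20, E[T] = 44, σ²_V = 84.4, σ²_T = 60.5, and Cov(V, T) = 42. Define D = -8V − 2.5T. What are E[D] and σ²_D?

E[D] = 50, σ²_D = 7459.725

E[D] = (-8)·E[V] + (-2.5)·E[T] = (-8)·(-20) + (-2.5)·44 = 50.
σ²_D = a²·σ²_V + b²·σ²_T + 2ab·Cov(V, T) with a = -8, b = -2.5.
= (-8)²·84.4 + (-2.5)²·60.5 + 2·(-8)·(-2.5)·42
= 5401.6 + 378.125 + 1680 = 7459.725.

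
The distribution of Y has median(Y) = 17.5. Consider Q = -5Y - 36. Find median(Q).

A linear map preserves order up to sign, so median(Q) = a·median(Y) + b = (-5)·17.5 + (-36) = -123.5.

median(Q) = -123.5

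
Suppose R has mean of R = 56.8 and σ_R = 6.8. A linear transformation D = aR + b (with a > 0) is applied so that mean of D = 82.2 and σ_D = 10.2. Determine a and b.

σ_D = a·σ_R (a > 0), so a = 10.2/6.8 = 1.5.
mean of D = a·mean of R + b, so b = 82.2 − 1.5·56.8 = -3.

a = 1.5, b = -3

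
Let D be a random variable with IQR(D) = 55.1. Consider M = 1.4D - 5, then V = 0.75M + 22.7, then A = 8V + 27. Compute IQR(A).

IQR(A) = 462.84

IQR(M) = |1.4|·55.1 = 77.14.
IQR(V) = |0.75|·77.14 = 57.855.
IQR(A) = |8|·57.855 = 462.84.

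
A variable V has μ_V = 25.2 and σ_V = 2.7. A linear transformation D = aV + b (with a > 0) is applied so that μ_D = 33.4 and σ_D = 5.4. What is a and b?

a = 2, b = -17

σ_D = a·σ_V (a > 0), so a = 5.4/2.7 = 2.
μ_D = a·μ_V + b, so b = 33.4 − 2·25.2 = -17.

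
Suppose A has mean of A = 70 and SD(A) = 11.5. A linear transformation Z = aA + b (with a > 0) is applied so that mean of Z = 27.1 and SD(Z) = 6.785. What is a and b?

SD(Z) = a·SD(A) (a > 0), so a = 6.785/11.5 = 0.59.
mean of Z = a·mean of A + b, so b = 27.1 − 0.59·70 = -14.2.

a = 0.59, b = -14.2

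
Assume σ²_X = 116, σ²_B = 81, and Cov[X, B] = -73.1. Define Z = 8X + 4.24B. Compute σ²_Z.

σ²_Z = a²·σ²_X + b²·σ²_B + 2ab·Cov[X, B] with a = 8, b = 4.24.
= 8²·116 + 4.24²·81 + 2·8·4.24·(-73.1)
= 7424 + 1456.1856 + (-4959.104) = 3921.0816.

σ²_Z = 3921.0816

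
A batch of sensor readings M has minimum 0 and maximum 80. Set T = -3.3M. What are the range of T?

Range of M = 80 − 0 = 80.
Range(T) = |a|·Range(M) = |-3.3|·80 = 264.

Range(T) = 264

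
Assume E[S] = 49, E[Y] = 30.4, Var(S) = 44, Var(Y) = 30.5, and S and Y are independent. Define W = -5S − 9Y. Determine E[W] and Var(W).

E[W] = (-5)·E[S] + (-9)·E[Y] = (-5)·49 + (-9)·30.4 = -518.6.
Var(W) = a²·Var(S) + b²·Var(Y) + 2ab·covariance of S and Y with a = -5, b = -9.
Independence gives covariance of S and Y = 0.
= (-5)²·44 + (-9)²·30.5 + 2·(-5)·(-9)·0
= 1100 + 2470.5 + 0 = 3570.5.

E[W] = -518.6, Var(W) = 3570.5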